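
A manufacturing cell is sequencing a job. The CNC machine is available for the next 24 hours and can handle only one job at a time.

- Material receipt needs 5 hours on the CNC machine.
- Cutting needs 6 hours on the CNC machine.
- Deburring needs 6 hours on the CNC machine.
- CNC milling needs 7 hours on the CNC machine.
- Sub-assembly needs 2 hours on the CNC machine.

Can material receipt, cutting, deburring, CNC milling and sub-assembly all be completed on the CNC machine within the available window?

No

Running back to back, the jobs need 5 + 6 + 6 + 7 + 2 = 26 hours on the CNC machine.
Since 26 > 24, they cannot all fit.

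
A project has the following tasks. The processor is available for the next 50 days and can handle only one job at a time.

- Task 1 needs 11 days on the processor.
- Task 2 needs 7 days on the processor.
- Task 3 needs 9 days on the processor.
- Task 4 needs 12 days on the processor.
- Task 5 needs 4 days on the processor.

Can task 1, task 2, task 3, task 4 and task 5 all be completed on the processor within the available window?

Running back to back, the jobs need 11 + 7 + 9 + 12 + 4 = 43 days on the processor.
Since 43 ≤ 50, they fit within the window.

Yes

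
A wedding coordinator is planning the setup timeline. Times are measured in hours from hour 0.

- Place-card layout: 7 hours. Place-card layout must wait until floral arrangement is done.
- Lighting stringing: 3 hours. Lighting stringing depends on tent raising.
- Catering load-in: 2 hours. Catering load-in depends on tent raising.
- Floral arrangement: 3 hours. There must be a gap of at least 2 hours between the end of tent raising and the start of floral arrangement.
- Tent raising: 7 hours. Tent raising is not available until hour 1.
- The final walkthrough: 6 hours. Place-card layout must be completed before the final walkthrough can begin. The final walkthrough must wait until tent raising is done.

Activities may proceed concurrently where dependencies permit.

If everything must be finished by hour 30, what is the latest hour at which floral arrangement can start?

14

The final walkthrough has no dependents, so it just needs to finish by hour 30. Starting by 30 − 6 = hour 24 achieves that.
Place-card layout must finish before the final walkthrough (must start by hour 24). With a 7-hour duration, place-card layout must start by 24 − 7 = hour 17.
Since place-card layout (must start by hour 17) depends on it, floral arrangement must finish by hour 17. Backing off its 3-hour duration gives a latest start of hour 14.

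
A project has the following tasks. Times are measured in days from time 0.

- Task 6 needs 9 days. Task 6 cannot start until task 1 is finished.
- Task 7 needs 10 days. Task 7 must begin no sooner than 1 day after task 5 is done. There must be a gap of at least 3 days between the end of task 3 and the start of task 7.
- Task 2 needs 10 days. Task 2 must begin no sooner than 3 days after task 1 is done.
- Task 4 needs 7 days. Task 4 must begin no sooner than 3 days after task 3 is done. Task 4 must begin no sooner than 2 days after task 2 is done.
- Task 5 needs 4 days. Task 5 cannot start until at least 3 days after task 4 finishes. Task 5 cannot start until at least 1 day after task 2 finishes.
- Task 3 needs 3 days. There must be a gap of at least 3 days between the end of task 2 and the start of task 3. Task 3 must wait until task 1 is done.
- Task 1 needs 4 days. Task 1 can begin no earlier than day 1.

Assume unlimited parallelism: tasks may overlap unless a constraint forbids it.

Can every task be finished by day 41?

Task 1 cannot begin until its own release at day 1. It runs from day 1 to 1 + 4 = day 5.
After task 1 (finishes day 5), task 6 can start at day 5 and finishes at day 14.
After task 1 (finishes day 5, plus 3-day gap → day 8), task 2 can start at day 8 and finishes at day 18.
For task 3: task 2 (finishes day 18, plus 3-day gap → day 21); task 1 (finishes day 5). Taking the maximum gives a start of day 21, and it finishes at 21 + 3 = day 24.
Task 4 needs all of task 3 (finishes day 24, plus 3-day gap → day 27); task 2 (finishes day 18, plus 2-day gap → day 20). That puts its earliest start at day 27; it finishes at 27 + 7 = day 34.
Task 5 has to wait for task 4 (finishes day 34, plus 3-day gap → day 37); task 2 (finishes day 18, plus 1-day gap → day 19). The latest of these is day 37, so task 5 runs day 37 to 37 + 4 = day 41.
Task 7 needs all of task 5 (finishes day 41, plus 1-day gap → day 42); task 3 (finishes day 24, plus 3-day gap → day 27). That puts its earliest start at day 42; it finishes at 42 + 10 = day 52.
The earliest everything can be done is day 52, which is after the deadline of 41, so it is not possible.

No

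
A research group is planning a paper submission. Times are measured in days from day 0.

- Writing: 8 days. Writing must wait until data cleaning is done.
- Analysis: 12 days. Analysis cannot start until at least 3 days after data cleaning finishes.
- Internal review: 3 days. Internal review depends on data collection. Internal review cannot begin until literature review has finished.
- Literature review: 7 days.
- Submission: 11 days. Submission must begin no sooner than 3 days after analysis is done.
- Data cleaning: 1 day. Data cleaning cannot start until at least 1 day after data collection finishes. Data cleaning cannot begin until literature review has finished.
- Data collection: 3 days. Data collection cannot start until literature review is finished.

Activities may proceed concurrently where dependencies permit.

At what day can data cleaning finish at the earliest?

12

Literature review can start immediately at day 0; it finishes at day 7.
After literature review (finishes day 7), data collection can start at day 7 and finishes at day 10.
Data cleaning needs all of data collection (finishes day 10, plus 1-day gap → day 11); literature review (finishes day 7). That puts its earliest start at day 11; it finishes at 11 + 1 = day 12.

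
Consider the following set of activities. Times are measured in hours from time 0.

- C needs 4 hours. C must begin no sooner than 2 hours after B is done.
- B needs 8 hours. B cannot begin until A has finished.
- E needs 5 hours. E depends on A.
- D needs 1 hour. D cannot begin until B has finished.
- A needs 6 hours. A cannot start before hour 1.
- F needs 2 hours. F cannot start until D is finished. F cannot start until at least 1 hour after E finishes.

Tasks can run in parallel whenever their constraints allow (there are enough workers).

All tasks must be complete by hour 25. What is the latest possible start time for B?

11

To finish by hour 25, C (duration 4) must start no later than hour 21.
To finish by hour 25, F (duration 2) must start no later than hour 23.
D must finish before F (must start by hour 23). With a 1-hour duration, D must start by 23 − 1 = hour 22.
For B: C (must start by hour 21, minus 2-hour gap → hour 19); D (must start by hour 22). The most restrictive is hour 19; with an 8-hour duration, B must start by hour 11.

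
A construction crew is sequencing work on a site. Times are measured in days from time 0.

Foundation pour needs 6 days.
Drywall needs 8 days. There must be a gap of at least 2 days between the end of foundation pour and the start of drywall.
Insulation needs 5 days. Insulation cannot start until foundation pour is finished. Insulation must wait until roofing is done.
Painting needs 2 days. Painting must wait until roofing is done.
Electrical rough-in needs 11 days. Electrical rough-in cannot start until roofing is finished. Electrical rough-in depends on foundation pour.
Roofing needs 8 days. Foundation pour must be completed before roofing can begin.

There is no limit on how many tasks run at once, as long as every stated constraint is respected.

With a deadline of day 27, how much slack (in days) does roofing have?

Foundation pour has no prerequisites, so it starts at day 0 and finishes at day 6.
Roofing cannot begin until foundation pour (finishes day 6). It runs from day 6 to 6 + 8 = day 14.

Working backward from the deadline:
To finish by day 27, electrical rough-in (duration 11) must start no later than day 16.
To finish by day 27, insulation (duration 5) must start no later than day 22.
Painting must finish by day 27; it takes 2 days, so it must start by 27 − 2 = day 25.
Roofing has several dependents: electrical rough-in (must start by day 16); insulation (must start by day 22); painting (must start by day 25). The earliest of those limits is day 16, so roofing must start by 16 − 8 = day 8.
So roofing can start as early as day 6 and as late as day 8, giving 8 − 6 = 2 days of slack.

2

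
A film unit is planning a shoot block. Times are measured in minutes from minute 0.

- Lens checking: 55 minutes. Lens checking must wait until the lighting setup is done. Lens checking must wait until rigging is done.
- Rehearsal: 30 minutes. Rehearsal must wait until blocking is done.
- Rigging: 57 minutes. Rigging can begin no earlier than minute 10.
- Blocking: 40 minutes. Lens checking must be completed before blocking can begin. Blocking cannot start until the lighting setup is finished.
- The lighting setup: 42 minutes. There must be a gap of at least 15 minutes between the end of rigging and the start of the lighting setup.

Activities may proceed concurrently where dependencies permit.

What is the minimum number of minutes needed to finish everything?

249

After its own release at minute 10, rigging can start at minute 10 and finishes at minute 67.
The lighting setup waits on rigging (finishes minute 67, plus 15-minute gap → minute 82), so it starts at minute 82 and finishes at 82 + 42 = minute 124.
For lens checking: the lighting setup (finishes minute 124); rigging (finishes minute 67). Taking the maximum gives a start of minute 124, and it finishes at 124 + 55 = minute 179.
Blocking cannot start until lens checking (finishes minute 179); the lighting setup (finishes minute 124). The controlling bound is minute 179, so blocking finishes at 179 + 40 = minute 219.
Rehearsal cannot begin until blocking (finishes minute 219). It runs from minute 219 to 219 + 30 = minute 249.
All tasks are finished once the last one completes. Finish times: Rigging at 67, The lighting setup at 124, Lens checking at 179, Blocking at 219, Rehearsal at 249. The latest is minute 249.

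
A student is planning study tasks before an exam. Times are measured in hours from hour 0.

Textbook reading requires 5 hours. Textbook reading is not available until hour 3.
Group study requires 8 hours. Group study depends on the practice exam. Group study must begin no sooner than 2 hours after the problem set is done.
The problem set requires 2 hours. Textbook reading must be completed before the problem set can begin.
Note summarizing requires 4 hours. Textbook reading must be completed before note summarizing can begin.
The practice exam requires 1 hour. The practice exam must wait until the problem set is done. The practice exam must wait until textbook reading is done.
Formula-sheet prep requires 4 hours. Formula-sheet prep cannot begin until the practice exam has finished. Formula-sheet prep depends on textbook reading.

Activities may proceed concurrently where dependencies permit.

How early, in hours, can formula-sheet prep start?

11

Textbook reading waits on its own release at hour 3, so it starts at hour 3 and finishes at 3 + 5 = hour 8.
The problem set cannot begin until textbook reading (finishes hour 8). It runs from hour 8 to 8 + 2 = hour 10.
The practice exam has to wait for the problem set (finishes hour 10); textbook reading (finishes hour 8). The latest of these is hour 10, so the practice exam runs hour 10 to 10 + 1 = hour 11.
Formula-sheet prep waits on the practice exam (finishes hour 11); textbook reading (finishes hour 8). The latest of these is hour 11, which is the earliest formula-sheet prep can start.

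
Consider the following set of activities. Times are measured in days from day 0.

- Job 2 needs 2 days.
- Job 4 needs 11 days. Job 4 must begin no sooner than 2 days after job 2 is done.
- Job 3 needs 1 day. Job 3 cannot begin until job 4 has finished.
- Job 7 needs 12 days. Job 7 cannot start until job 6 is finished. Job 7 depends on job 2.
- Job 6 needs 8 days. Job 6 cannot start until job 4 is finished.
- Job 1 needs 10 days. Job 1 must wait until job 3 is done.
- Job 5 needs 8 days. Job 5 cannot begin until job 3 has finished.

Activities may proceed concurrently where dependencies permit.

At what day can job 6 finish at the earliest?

Nothing blocks job 2, so it runs from day 0 to day 2.
Job 4 cannot begin until job 2 (finishes day 2, plus 2-day gap → day 4). It runs from day 4 to 4 + 11 = day 15.
After job 4 (finishes day 15), job 6 can start at day 15 and finishes at day 23.

23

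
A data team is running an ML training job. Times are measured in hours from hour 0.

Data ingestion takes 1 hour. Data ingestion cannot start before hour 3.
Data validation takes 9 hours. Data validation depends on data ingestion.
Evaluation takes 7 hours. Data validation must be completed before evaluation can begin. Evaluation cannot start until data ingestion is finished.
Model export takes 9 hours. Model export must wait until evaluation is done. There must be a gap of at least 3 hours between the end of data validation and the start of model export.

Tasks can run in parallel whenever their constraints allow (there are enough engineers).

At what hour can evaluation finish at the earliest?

20

Data ingestion waits on its own release at hour 3, so it starts at hour 3 and finishes at 3 + 1 = hour 4.
Data validation cannot begin until data ingestion (finishes hour 4). It runs from hour 4 to 4 + 9 = hour 13.
Evaluation needs all of data validation (finishes hour 13); data ingestion (finishes hour 4). That puts its earliest start at hour 13; it finishes at 13 + 7 = hour 20.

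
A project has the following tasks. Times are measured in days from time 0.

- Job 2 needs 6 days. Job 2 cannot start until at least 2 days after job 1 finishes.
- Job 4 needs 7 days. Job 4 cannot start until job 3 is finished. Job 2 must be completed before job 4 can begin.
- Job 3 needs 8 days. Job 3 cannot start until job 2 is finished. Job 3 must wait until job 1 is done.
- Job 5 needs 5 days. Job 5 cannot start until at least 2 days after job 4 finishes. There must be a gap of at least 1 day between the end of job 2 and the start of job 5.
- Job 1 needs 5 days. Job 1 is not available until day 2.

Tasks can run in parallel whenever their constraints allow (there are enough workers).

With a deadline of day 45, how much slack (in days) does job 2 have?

8

After its own release at day 2, job 1 can start at day 2 and finishes at day 7.
After job 1 (finishes day 7, plus 2-day gap → day 9), job 2 can start at day 9 and finishes at day 15.

Working backward from the deadline:
Job 5 must finish by day 45; it takes 5 days, so it must start by 45 − 5 = day 40.
Job 4 feeds into job 5 (must start by day 40, minus 2-day gap → day 38); so job 4 must finish by day 38 and therefore start by day 31.
Job 3 has to be done before job 4 (must start by day 31). That means finishing by day 31, i.e. starting by 31 − 8 = day 23.
Job 2 feeds job 3 (must start by day 23); job 4 (must start by day 31); job 5 (must start by day 40, minus 1-day gap → day 39). Taking the minimum, job 2 must finish by day 23 and start by 23 − 6 = day 17.
So job 2 can start as early as day 9 and as late as day 17, giving 17 − 9 = 8 days of slack.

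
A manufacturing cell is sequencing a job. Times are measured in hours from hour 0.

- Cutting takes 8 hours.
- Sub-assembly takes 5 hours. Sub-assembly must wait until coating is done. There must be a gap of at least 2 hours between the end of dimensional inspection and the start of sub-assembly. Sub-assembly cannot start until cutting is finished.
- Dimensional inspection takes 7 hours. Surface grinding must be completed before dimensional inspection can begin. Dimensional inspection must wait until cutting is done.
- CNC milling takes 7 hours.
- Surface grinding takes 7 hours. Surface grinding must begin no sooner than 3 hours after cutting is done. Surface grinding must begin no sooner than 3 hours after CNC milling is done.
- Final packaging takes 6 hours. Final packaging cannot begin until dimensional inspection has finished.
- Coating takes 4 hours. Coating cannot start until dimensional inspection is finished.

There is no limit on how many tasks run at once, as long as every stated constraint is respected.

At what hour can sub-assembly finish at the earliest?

34

CNC milling has no prerequisites, so it starts at hour 0 and finishes at hour 7.
Cutting can start immediately at hour 0; it finishes at hour 8.
Surface grinding has to wait for cutting (finishes hour 8, plus 3-hour gap → hour 11); CNC milling (finishes hour 7, plus 3-hour gap → hour 10). The latest of these is hour 11, so surface grinding runs hour 11 to 11 + 7 = hour 18.
Dimensional inspection cannot start until surface grinding (finishes hour 18); cutting (finishes hour 8). The controlling bound is hour 18, so dimensional inspection finishes at 18 + 7 = hour 25.
Coating cannot begin until dimensional inspection (finishes hour 25). It runs from hour 25 to 25 + 4 = hour 29.
For sub-assembly: coating (finishes hour 29); dimensional inspection (finishes hour 25, plus 2-hour gap → hour 27); cutting (finishes hour 8). Taking the maximum gives a start of hour 29, and it finishes at 29 + 5 = hour 34.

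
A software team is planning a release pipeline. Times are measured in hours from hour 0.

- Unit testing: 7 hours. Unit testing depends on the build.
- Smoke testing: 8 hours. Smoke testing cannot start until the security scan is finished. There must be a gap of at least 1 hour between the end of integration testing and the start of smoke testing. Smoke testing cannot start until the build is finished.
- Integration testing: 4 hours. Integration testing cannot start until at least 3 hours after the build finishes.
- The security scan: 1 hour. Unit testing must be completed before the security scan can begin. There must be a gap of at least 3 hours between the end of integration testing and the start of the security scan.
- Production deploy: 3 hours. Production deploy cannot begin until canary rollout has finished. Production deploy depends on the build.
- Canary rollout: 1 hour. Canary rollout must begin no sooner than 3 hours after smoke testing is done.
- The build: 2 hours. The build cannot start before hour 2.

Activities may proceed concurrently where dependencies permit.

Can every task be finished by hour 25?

The build cannot begin until its own release at hour 2. It runs from hour 2 to 2 + 2 = hour 4.
Integration testing waits on the build (finishes hour 4, plus 3-hour gap → hour 7), so it starts at hour 7 and finishes at 7 + 4 = hour 11.
Unit testing waits on the build (finishes hour 4), so it starts at hour 4 and finishes at 4 + 7 = hour 11.
The security scan has to wait for unit testing (finishes hour 11); integration testing (finishes hour 11, plus 3-hour gap → hour 14). The latest of these is hour 14, so the security scan runs hour 14 to 14 + 1 = hour 15.
Smoke testing needs all of the security scan (finishes hour 15); integration testing (finishes hour 11, plus 1-hour gap → hour 12); the build (finishes hour 4). That puts its earliest start at hour 15; it finishes at 15 + 8 = hour 23.
Canary rollout waits on smoke testing (finishes hour 23, plus 3-hour gap → hour 26), so it starts at hour 26 and finishes at 26 + 1 = hour 27.
Production deploy has to wait for canary rollout (finishes hour 27); the build (finishes hour 4). The latest of these is hour 27, so production deploy runs hour 27 to 27 + 3 = hour 30.
The earliest everything can be done is hour 30, which is after the deadline of 25, so it is not possible.

No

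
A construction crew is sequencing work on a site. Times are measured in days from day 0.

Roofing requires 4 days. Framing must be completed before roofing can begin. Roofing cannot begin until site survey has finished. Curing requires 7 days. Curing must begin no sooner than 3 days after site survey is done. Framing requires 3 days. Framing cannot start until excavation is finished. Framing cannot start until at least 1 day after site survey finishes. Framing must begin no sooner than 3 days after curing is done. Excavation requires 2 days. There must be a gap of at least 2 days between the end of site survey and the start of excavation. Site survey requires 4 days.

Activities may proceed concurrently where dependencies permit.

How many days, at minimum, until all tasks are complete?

Site survey has no prerequisites, so it starts at day 0 and finishes at day 4.
Curing cannot begin until site survey (finishes day 4, plus 3-day gap → day 7). It runs from day 7 to 7 + 7 = day 14.
After site survey (finishes day 4, plus 2-day gap → day 6), excavation can start at day 6 and finishes at day 8.
Framing cannot start until excavation (finishes day 8); site survey (finishes day 4, plus 1-day gap → day 5); curing (finishes day 14, plus 3-day gap → day 17). The controlling bound is day 17, so framing finishes at 17 + 3 = day 20.
Roofing cannot start until framing (finishes day 20); site survey (finishes day 4). The controlling bound is day 20, so roofing finishes at 20 + 4 = day 24.
All tasks are finished once the last one completes. Finish times: Site survey at 4, Excavation at 8, Curing at 14, Framing at 20, Roofing at 24. The latest is day 24.

24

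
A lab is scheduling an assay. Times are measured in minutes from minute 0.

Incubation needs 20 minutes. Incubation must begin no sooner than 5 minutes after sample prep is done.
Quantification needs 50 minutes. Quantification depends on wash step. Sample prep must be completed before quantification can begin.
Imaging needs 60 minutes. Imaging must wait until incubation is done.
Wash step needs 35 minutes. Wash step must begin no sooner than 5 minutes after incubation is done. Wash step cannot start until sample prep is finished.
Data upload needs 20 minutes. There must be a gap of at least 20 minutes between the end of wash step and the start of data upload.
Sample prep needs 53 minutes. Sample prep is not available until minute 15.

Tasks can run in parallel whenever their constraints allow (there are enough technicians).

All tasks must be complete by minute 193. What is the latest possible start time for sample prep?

25

Nothing follows quantification; the deadline of minute 193 is its only limit. It must start by 193 − 50 = minute 143.
To finish by minute 193, data upload (duration 20) must start no later than minute 173.
Wash step has several dependents: quantification (must start by minute 143); data upload (must start by minute 173, minus 20-minute gap → minute 153). The earliest of those limits is minute 143, so wash step must start by 143 − 35 = minute 108.
Imaging has no dependents, so it just needs to finish by minute 193. Starting by 193 − 60 = minute 133 achieves that.
Incubation feeds wash step (must start by minute 108, minus 5-minute gap → minute 103); imaging (must start by minute 133). Taking the minimum, incubation must finish by minute 103 and start by 103 − 20 = minute 83.
Sample prep has several dependents: incubation (must start by minute 83, minus 5-minute gap → minute 78); wash step (must start by minute 108); quantification (must start by minute 143). The earliest of those limits is minute 78, so sample prep must start by 78 − 53 = minute 25.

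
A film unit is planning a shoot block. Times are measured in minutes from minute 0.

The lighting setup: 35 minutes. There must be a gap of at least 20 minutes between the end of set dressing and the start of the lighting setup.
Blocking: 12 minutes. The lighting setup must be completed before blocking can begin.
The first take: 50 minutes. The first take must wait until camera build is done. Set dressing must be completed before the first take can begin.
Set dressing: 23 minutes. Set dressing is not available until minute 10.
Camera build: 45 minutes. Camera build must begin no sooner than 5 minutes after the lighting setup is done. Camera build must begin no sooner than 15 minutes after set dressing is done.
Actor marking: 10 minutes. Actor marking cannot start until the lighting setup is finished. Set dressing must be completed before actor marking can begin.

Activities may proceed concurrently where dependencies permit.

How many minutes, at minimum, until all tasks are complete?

188

Set dressing cannot begin until its own release at minute 10. It runs from minute 10 to 10 + 23 = minute 33.
The lighting setup cannot begin until set dressing (finishes minute 33, plus 20-minute gap → minute 53). It runs from minute 53 to 53 + 35 = minute 88.
Actor marking needs all of the lighting setup (finishes minute 88); set dressing (finishes minute 33). That puts its earliest start at minute 88; it finishes at 88 + 10 = minute 98.
After the lighting setup (finishes minute 88), blocking can start at minute 88 and finishes at minute 100.
Camera build cannot start until the lighting setup (finishes minute 88, plus 5-minute gap → minute 93); set dressing (finishes minute 33, plus 15-minute gap → minute 48). The controlling bound is minute 93, so camera build finishes at 93 + 45 = minute 138.
The first take has to wait for camera build (finishes minute 138); set dressing (finishes minute 33). The latest of these is minute 138, so the first take runs minute 138 to 138 + 50 = minute 188.
All tasks are finished once the last one completes. Finish times: Set dressing at 33, The lighting setup at 88, Camera build at 138, Blocking at 100, Actor marking at 98, The first take at 188. The latest is minute 188.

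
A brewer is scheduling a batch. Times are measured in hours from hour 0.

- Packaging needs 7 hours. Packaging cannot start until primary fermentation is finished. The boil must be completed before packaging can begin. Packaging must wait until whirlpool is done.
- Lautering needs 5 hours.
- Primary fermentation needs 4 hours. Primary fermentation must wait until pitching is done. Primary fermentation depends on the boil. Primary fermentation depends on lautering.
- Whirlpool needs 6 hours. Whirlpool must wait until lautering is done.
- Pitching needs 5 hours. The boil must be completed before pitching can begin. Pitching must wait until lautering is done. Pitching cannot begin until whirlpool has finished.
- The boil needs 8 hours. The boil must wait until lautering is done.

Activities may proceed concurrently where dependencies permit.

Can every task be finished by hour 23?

No

Lautering has no prerequisites, so it starts at hour 0 and finishes at hour 5.
Whirlpool cannot begin until lautering (finishes hour 5). It runs from hour 5 to 5 + 6 = hour 11.
After lautering (finishes hour 5), the boil can start at hour 5 and finishes at hour 13.
For pitching: the boil (finishes hour 13); lautering (finishes hour 5); whirlpool (finishes hour 11). Taking the maximum gives a start of hour 13, and it finishes at 13 + 5 = hour 18.
Primary fermentation cannot start until pitching (finishes hour 18); the boil (finishes hour 13); lautering (finishes hour 5). The controlling bound is hour 18, so primary fermentation finishes at 18 + 4 = hour 22.
For packaging: primary fermentation (finishes hour 22); the boil (finishes hour 13); whirlpool (finishes hour 11). Taking the maximum gives a start of hour 22, and it finishes at 22 + 7 = hour 29.
The earliest everything can be done is hour 29, which is after the deadline of 23, so it is not possible.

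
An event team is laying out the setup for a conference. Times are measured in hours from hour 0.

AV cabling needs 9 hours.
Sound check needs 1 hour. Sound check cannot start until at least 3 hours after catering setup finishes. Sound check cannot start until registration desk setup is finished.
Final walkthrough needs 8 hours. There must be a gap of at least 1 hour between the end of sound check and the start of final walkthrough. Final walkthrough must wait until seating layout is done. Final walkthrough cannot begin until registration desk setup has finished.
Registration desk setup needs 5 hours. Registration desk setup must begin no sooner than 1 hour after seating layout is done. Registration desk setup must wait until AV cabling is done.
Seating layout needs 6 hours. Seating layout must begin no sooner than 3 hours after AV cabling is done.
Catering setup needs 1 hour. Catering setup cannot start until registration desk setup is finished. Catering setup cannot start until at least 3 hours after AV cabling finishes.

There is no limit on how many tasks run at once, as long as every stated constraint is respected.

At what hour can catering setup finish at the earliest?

25

AV cabling has no prerequisites, so it starts at hour 0 and finishes at hour 9.
Seating layout cannot begin until AV cabling (finishes hour 9, plus 3-hour gap → hour 12). It runs from hour 12 to 12 + 6 = hour 18.
Registration desk setup has to wait for seating layout (finishes hour 18, plus 1-hour gap → hour 19); AV cabling (finishes hour 9). The latest of these is hour 19, so registration desk setup runs hour 19 to 19 + 5 = hour 24.
Catering setup has to wait for registration desk setup (finishes hour 24); AV cabling (finishes hour 9, plus 3-hour gap → hour 12). The latest of these is hour 24, so catering setup runs hour 24 to 24 + 1 = hour 25.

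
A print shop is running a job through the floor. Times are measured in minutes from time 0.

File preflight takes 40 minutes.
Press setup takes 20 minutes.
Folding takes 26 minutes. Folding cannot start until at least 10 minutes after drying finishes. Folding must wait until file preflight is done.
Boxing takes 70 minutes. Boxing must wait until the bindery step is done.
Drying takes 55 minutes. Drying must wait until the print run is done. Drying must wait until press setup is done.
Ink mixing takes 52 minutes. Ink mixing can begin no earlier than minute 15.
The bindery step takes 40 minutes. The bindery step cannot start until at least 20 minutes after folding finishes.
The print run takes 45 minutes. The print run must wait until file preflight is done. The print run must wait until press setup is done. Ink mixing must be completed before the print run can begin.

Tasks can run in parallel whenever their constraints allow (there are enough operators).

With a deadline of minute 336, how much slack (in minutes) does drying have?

Nothing blocks press setup, so it runs from minute 0 to minute 20.
Ink mixing cannot begin until its own release at minute 15. It runs from minute 15 to 15 + 52 = minute 67.
File preflight can start immediately at minute 0; it finishes at minute 40.
For the print run: file preflight (finishes minute 40); press setup (finishes minute 20); ink mixing (finishes minute 67). Taking the maximum gives a start of minute 67, and it finishes at 67 + 45 = minute 112.
Drying cannot start until the print run (finishes minute 112); press setup (finishes minute 20). The controlling bound is minute 112, so drying finishes at 112 + 55 = minute 167.

Working backward from the deadline:
Boxing must finish by minute 336; it takes 70 minutes, so it must start by 336 − 70 = minute 266.
The bindery step must finish before boxing (must start by minute 266). With a 40-minute duration, the bindery step must start by 266 − 40 = minute 226.
Folding has to be done before the bindery step (must start by minute 226, minus 20-minute gap → minute 206). That means finishing by minute 206, i.e. starting by 206 − 26 = minute 180.
Since folding (must start by minute 180, minus 10-minute gap → minute 170) depends on it, drying must finish by minute 170. Backing off its 55-minute duration gives a latest start of minute 115.
So drying can start as early as minute 112 and as late as minute 115, giving 115 − 112 = 3 minutes of slack.

3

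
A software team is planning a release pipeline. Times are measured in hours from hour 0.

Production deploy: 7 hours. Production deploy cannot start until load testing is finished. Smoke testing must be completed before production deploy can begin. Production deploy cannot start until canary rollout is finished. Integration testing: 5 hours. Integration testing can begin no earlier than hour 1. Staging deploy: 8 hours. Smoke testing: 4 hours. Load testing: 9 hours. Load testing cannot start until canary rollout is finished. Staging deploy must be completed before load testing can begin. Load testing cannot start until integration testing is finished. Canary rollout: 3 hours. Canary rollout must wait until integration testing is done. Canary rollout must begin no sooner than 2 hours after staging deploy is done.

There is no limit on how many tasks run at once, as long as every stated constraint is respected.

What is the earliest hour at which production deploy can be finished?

29

Smoke testing has no prerequisites, so it starts at hour 0 and finishes at hour 4.
Staging deploy has no prerequisites, so it starts at hour 0 and finishes at hour 8.
Integration testing cannot begin until its own release at hour 1. It runs from hour 1 to 1 + 5 = hour 6.
Canary rollout cannot start until integration testing (finishes hour 6); staging deploy (finishes hour 8, plus 2-hour gap → hour 10). The controlling bound is hour 10, so canary rollout finishes at 10 + 3 = hour 13.
Load testing needs all of canary rollout (finishes hour 13); staging deploy (finishes hour 8); integration testing (finishes hour 6). That puts its earliest start at hour 13; it finishes at 13 + 9 = hour 22.
Production deploy has to wait for load testing (finishes hour 22); smoke testing (finishes hour 4); canary rollout (finishes hour 13). The latest of these is hour 22, so production deploy runs hour 22 to 22 + 7 = hour 29.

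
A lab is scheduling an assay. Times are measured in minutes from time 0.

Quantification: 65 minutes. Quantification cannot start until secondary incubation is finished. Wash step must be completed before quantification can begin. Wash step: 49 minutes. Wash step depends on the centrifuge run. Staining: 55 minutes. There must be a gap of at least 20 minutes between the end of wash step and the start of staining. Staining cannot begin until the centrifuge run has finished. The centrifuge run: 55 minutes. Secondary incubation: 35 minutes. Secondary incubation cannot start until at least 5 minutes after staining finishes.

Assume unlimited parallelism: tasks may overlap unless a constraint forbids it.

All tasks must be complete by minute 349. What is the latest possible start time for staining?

To finish by minute 349, quantification (duration 65) must start no later than minute 284.
Secondary incubation feeds into quantification (must start by minute 284); so secondary incubation must finish by minute 284 and therefore start by minute 249.
Staining has to be done before secondary incubation (must start by minute 249, minus 5-minute gap → minute 244). That means finishing by minute 244, i.e. starting by 244 − 55 = minute 189.

189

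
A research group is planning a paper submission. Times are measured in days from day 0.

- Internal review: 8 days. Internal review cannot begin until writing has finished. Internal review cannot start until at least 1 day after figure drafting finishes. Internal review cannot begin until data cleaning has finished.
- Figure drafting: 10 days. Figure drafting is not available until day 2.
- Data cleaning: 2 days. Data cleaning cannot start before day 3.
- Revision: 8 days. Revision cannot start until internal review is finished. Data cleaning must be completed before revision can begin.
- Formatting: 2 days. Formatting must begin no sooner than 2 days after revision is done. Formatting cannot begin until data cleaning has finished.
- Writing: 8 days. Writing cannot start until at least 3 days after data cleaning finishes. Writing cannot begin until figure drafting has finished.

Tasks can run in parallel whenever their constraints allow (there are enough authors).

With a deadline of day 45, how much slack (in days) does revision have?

5

Figure drafting cannot begin until its own release at day 2. It runs from day 2 to 2 + 10 = day 12.
After its own release at day 3, data cleaning can start at day 3 and finishes at day 5.
For writing: data cleaning (finishes day 5, plus 3-day gap → day 8); figure drafting (finishes day 12). Taking the maximum gives a start of day 12, and it finishes at 12 + 8 = day 20.
Internal review has to wait for writing (finishes day 20); figure drafting (finishes day 12, plus 1-day gap → day 13); data cleaning (finishes day 5). The latest of these is day 20, so internal review runs day 20 to 20 + 8 = day 28.
Revision has to wait for internal review (finishes day 28); data cleaning (finishes day 5). The latest of these is day 28, so revision runs day 28 to 28 + 8 = day 36.

Working backward from the deadline:
To finish by day 45, formatting (duration 2) must start no later than day 43.
Revision feeds into formatting (must start by day 43, minus 2-day gap → day 41); so revision must finish by day 41 and therefore start by day 33.
So revision can start as early as day 28 and as late as day 33, giving 33 − 28 = 5 days of slack.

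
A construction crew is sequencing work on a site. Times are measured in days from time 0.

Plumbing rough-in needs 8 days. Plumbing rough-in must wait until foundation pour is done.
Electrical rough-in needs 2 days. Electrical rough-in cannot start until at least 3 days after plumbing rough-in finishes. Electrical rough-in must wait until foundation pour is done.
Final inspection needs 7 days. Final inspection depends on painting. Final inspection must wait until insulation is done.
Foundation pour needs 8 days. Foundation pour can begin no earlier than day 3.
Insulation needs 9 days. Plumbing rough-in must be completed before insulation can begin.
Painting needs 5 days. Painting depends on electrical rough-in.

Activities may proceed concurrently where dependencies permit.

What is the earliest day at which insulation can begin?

19

Foundation pour cannot begin until its own release at day 3. It runs from day 3 to 3 + 8 = day 11.
After foundation pour (finishes day 11), plumbing rough-in can start at day 11 and finishes at day 19.
Insulation waits on plumbing rough-in (finishes day 19), so the earliest it can start is day 19.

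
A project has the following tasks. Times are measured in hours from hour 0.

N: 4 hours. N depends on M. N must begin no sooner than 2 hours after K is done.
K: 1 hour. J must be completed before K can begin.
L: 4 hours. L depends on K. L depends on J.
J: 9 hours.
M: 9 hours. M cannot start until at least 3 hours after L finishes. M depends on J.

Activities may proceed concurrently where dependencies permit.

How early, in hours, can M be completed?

26

J can start immediately at hour 0; it finishes at hour 9.
K waits on J (finishes hour 9), so it starts at hour 9 and finishes at 9 + 1 = hour 10.
L has to wait for K (finishes hour 10); J (finishes hour 9). The latest of these is hour 10, so L runs hour 10 to 10 + 4 = hour 14.
M cannot start until L (finishes hour 14, plus 3-hour gap → hour 17); J (finishes hour 9). The controlling bound is hour 17, so M finishes at 17 + 9 = hour 26.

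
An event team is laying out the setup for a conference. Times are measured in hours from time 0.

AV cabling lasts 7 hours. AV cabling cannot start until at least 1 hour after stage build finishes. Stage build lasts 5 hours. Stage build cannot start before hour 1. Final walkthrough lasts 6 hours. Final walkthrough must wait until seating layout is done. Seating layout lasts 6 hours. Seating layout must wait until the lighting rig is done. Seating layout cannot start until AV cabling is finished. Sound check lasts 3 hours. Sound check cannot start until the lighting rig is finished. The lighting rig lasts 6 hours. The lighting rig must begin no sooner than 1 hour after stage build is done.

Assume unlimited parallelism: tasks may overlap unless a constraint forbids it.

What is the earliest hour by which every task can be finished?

After its own release at hour 1, stage build can start at hour 1 and finishes at hour 6.
AV cabling waits on stage build (finishes hour 6, plus 1-hour gap → hour 7), so it starts at hour 7 and finishes at 7 + 7 = hour 14.
The lighting rig cannot begin until stage build (finishes hour 6, plus 1-hour gap → hour 7). It runs from hour 7 to 7 + 6 = hour 13.
Sound check cannot begin until the lighting rig (finishes hour 13). It runs from hour 13 to 13 + 3 = hour 16.
Seating layout cannot start until the lighting rig (finishes hour 13); AV cabling (finishes hour 14). The controlling bound is hour 14, so seating layout finishes at 14 + 6 = hour 20.
After seating layout (finishes hour 20), final walkthrough can start at hour 20 and finishes at hour 26.
All tasks are finished once the last one completes. Finish times: Stage build at 6, The lighting rig at 13, AV cabling at 14, Seating layout at 20, Sound check at 16, Final walkthrough at 26. The latest is hour 26.

26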